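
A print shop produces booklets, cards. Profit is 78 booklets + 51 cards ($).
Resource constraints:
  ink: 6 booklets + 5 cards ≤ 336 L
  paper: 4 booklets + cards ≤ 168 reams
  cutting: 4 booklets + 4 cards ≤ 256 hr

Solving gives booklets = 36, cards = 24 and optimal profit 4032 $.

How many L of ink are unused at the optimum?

0

ink used = 6·36 + 5·24 = 336; slack = 336 − 336 = 0.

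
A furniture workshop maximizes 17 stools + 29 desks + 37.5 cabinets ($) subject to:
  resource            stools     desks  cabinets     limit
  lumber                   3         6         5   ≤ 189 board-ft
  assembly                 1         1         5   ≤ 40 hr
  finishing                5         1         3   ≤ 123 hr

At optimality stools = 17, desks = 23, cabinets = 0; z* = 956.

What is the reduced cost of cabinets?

-7.5

Binding: lumber and assembly. Non-binding: finishing (15 unused).
Slack constraints have shadow price 0 (complementary slackness).
The binding rows give the dual system: 3·y_lumber + 1·y_assembly = 17 and 6·y_lumber + 1·y_assembly = 29.
Solving: y_lumber = 4, y_assembly = 5.
Reduced cost of cabinets: c₃ − yᵀa₃ = 37.5 − (4·5 + 5·5) = 37.5 − 45 = -7.5.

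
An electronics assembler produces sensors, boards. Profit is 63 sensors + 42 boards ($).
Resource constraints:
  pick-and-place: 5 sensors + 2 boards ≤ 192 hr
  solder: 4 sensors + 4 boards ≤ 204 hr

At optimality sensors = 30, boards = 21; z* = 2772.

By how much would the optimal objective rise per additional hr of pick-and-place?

7

Check each constraint at x*: pick-and-place 192/192 (tight); solder 204/204 (tight).
From A_Bᵀ y = c: 5·y_pick-and-place + 4·y_solder = 63; 2·y_pick-and-place + 4·y_solder = 42.
This yields shadow prices y_pick-and-place = 7, y_solder = 7.
Shadow price of pick-and-place = 7.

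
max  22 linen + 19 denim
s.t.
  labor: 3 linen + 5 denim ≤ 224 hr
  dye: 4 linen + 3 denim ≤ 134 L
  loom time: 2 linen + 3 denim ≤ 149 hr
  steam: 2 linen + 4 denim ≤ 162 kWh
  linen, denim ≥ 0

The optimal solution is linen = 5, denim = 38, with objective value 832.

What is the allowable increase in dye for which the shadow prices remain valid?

Binding constraints: dye, steam. The basis is B = [[4,3],[2,4]] with det 10.
Per unit increase in dye, x* moves by d = (0.4, -0.2).
The basis stays optimal until labor becomes binding; allowable increase = 95 L.

95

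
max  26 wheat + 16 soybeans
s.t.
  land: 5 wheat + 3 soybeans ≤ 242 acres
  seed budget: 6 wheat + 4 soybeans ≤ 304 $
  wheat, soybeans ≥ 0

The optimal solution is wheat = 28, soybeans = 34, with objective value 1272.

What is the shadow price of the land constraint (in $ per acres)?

4

Both land and seed budget are binding at x*.
Dual feasibility on the basic columns requires 5·y_land + 6·y_seed budget = 26, 3·y_land + 4·y_seed budget = 16.
→ y_land = 4 and y_seed budget = 1.
Shadow price of land = 4.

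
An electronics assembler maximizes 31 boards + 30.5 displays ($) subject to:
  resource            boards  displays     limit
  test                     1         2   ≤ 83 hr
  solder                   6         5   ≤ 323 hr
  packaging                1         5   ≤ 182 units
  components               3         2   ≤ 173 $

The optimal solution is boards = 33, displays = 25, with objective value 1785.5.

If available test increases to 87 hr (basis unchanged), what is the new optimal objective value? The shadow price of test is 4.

1801.5

Δb = 4, so new z* = 1785.5 + (4)·(4) = 1785.5 + 16 = 1801.5.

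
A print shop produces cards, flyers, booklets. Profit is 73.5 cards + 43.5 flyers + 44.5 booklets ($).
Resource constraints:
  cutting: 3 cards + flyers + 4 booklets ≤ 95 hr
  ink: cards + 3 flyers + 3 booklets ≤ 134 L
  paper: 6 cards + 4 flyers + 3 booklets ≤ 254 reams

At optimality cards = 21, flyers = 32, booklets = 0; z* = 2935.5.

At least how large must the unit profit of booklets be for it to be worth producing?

50.5

At the optimum: cutting uses 95 of 95 (binding); ink uses 117 of 134 (slack = 17); paper uses 254 of 254 (binding).
Slack constraints have shadow price 0 (complementary slackness).
From A_Bᵀ y = c: 3·y_cutting + 6·y_paper = 73.5; 1·y_cutting + 4·y_paper = 43.5.
This yields shadow prices y_cutting = 5.5, y_paper = 9.5.
booklets enters the basis when its profit ≥ yᵀa₃ = 5.5·4 + 9.5·3 = 50.5.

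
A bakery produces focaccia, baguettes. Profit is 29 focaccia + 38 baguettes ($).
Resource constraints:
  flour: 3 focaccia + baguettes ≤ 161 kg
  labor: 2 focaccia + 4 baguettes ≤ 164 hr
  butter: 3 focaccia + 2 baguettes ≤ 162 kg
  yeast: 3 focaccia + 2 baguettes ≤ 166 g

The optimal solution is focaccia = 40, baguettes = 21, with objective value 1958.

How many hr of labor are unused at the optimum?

labor used = 2·40 + 4·21 = 164; slack = 164 − 164 = 0.

0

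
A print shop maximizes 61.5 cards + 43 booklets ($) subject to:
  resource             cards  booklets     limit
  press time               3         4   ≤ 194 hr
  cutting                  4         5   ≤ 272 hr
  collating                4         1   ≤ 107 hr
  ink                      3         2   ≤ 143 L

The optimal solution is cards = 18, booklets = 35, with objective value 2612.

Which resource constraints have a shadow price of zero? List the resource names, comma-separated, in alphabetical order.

cutting, ink

press time: 194/194 (binding)
cutting: 247/272 (slack 25)
collating: 107/107 (binding)
ink: 124/143 (slack 19)
By complementary slackness, a constraint with positive slack has shadow price 0 → cutting, ink.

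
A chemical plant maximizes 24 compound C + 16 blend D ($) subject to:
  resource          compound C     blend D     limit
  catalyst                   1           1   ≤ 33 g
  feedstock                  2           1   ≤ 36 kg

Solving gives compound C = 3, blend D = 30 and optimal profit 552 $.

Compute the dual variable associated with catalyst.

At the optimum: catalyst uses 33 of 33 (binding); feedstock uses 36 of 36 (binding).
Dual feasibility on the basic columns requires 1·y_catalyst + 2·y_feedstock = 24, 1·y_catalyst + 1·y_feedstock = 16.
→ y_catalyst = 8 and y_feedstock = 8.
Shadow price of catalyst = 8.

8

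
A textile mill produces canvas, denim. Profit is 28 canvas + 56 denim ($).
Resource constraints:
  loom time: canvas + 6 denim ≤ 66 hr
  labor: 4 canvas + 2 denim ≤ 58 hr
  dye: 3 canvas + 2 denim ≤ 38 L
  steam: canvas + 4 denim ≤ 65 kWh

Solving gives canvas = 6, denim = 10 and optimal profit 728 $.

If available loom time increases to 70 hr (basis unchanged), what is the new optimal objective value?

756

Binding: loom time and dye. Non-binding: labor (14 unused), steam (19 unused).
Slack constraints have shadow price 0 (complementary slackness).
Dual feasibility on the basic columns requires 1·y_loom time + 3·y_dye = 28, 6·y_loom time + 2·y_dye = 56.
This yields shadow prices y_loom time = 7, y_dye = 7.
Δz = y_loom time·Δb = 7 × (4) = 28, so new z* = 728 + 28 = 756.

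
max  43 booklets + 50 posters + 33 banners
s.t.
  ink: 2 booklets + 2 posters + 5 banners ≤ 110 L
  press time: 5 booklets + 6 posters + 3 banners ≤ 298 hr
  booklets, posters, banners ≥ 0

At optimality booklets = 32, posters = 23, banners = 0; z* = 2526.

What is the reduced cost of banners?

Check each constraint at x*: ink 110/110 (tight); press time 298/298 (tight).
The binding rows give the dual system: 2·y_ink + 5·y_press time = 43 and 2·y_ink + 6·y_press time = 50.
This yields shadow prices y_ink = 4, y_press time = 7.
Reduced cost of banners: c₃ − yᵀa₃ = 33 − (4·5 + 7·3) = 33 − 41 = -8.

-8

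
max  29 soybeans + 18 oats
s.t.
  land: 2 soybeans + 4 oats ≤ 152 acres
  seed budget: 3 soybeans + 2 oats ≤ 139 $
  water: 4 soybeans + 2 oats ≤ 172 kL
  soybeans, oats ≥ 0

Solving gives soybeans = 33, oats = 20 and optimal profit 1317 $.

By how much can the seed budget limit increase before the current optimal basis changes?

Binding constraints: seed budget, water. The basis is B = [[3,2],[4,2]] with det -2.
Per unit increase in seed budget, x* moves by d = (-1, 2).
The basis stays optimal until land becomes binding; allowable increase = 1 $.

1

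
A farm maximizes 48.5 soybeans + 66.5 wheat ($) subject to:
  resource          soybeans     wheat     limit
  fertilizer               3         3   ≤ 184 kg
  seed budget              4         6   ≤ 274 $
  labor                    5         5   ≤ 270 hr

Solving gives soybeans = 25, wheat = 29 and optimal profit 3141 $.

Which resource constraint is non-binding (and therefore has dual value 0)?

fertilizer: 162/184 (slack 22)
seed budget: 274/274 (binding)
labor: 270/270 (binding)
By complementary slackness, a constraint with positive slack has shadow price 0 → fertilizer.

fertilizer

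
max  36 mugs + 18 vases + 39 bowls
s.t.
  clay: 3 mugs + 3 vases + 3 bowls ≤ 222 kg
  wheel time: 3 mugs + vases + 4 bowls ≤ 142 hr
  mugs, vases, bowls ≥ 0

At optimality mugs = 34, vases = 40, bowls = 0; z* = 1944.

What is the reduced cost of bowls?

At the optimum: clay uses 222 of 222 (binding); wheel time uses 142 of 142 (binding).
The binding rows give the dual system: 3·y_clay + 3·y_wheel time = 36 and 3·y_clay + 1·y_wheel time = 18.
Solving: y_clay = 3, y_wheel time = 9.
Reduced cost of bowls: c₃ − yᵀa₃ = 39 − (3·3 + 9·4) = 39 − 45 = -6.

-6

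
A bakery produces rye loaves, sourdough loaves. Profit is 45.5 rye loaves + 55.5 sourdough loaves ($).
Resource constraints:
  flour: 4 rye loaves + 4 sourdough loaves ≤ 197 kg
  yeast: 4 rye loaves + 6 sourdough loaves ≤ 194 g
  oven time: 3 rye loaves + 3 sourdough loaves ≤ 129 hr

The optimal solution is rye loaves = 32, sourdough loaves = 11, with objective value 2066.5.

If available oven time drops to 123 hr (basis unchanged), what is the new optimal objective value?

2015.5

At the optimum: flour uses 172 of 197 (slack = 25); yeast uses 194 of 194 (binding); oven time uses 129 of 129 (binding).
Slack constraints have shadow price 0 (complementary slackness).
From A_Bᵀ y = c: 4·y_yeast + 3·y_oven time = 45.5; 6·y_yeast + 3·y_oven time = 55.5.
Solving: y_yeast = 5, y_oven time = 8.5.
Δz = y_oven time·Δb = 8.5 × (-6) = -51, so new z* = 2066.5 − 51 = 2015.5.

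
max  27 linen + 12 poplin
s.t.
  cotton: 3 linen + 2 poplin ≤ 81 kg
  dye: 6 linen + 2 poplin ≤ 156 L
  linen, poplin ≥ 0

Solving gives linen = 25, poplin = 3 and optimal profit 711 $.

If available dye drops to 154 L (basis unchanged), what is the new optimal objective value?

705

Check each constraint at x*: cotton 81/81 (tight); dye 156/156 (tight).
The binding rows give the dual system: 3·y_cotton + 6·y_dye = 27 and 2·y_cotton + 2·y_dye = 12.
This yields shadow prices y_cotton = 3, y_dye = 3.
Δz = y_dye·Δb = 3 × (-2) = -6, so new z* = 711 − 6 = 705.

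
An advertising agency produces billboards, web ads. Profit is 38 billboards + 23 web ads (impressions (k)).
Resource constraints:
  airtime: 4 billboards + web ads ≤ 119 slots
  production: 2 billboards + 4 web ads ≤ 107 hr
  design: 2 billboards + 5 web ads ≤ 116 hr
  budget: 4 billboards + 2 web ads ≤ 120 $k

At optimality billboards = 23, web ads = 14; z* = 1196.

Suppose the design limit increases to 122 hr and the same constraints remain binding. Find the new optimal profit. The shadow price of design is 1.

1202

Δb = 6, so new z* = 1196 + (1)·(6) = 1196 + 6 = 1202.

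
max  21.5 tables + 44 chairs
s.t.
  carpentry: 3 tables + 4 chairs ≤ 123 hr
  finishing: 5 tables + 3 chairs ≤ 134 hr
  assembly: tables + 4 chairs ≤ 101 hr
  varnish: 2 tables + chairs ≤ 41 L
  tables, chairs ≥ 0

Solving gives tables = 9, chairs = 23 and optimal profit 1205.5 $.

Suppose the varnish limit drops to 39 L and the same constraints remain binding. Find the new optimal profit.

1193.5

At the optimum: carpentry uses 119 of 123 (slack = 4); finishing uses 114 of 134 (slack = 20); assembly uses 101 of 101 (binding); varnish uses 41 of 41 (binding).
Slack constraints have shadow price 0 (complementary slackness).
Dual feasibility on the basic columns requires 1·y_assembly + 2·y_varnish = 21.5, 4·y_assembly + 1·y_varnish = 44.
This yields shadow prices y_assembly = 9.5, y_varnish = 6.
Δz = y_varnish·Δb = 6 × (-2) = -12, so new z* = 1205.5 − 12 = 1193.5.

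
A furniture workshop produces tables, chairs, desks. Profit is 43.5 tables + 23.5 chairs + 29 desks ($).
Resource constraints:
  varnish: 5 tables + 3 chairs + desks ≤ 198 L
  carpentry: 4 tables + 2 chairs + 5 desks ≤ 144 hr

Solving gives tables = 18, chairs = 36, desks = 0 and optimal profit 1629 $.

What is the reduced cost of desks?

-7

Check each constraint at x*: varnish 198/198 (tight); carpentry 144/144 (tight).
From A_Bᵀ y = c: 5·y_varnish + 4·y_carpentry = 43.5; 3·y_varnish + 2·y_carpentry = 23.5.
→ y_varnish = 3.5 and y_carpentry = 6.5.
Reduced cost of desks: c₃ − yᵀa₃ = 29 − (3.5·1 + 6.5·5) = 29 − 36 = -7.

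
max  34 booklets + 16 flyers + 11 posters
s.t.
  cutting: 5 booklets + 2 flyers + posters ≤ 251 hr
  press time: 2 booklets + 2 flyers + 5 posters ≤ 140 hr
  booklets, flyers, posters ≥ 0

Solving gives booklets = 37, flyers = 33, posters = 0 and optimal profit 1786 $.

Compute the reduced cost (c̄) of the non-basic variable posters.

-5

At the optimum: cutting uses 251 of 251 (binding); press time uses 140 of 140 (binding).
The binding rows give the dual system: 5·y_cutting + 2·y_press time = 34 and 2·y_cutting + 2·y_press time = 16.
This yields shadow prices y_cutting = 6, y_press time = 2.
Reduced cost of posters: c₃ − yᵀa₃ = 11 − (6·1 + 2·5) = 11 − 16 = -5.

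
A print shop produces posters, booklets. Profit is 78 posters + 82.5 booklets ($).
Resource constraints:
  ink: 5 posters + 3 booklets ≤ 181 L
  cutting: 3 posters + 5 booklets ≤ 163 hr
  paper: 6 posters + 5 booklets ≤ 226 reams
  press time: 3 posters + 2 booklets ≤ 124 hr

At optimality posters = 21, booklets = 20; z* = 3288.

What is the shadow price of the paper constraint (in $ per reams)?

9.5

At the optimum: ink uses 165 of 181 (slack = 16); cutting uses 163 of 163 (binding); paper uses 226 of 226 (binding); press time uses 103 of 124 (slack = 21).
Since ink, press time are not tight, their duals are 0.
The binding rows give the dual system: 3·y_cutting + 6·y_paper = 78 and 5·y_cutting + 5·y_paper = 82.5.
This yields shadow prices y_cutting = 7, y_paper = 9.5.
Shadow price of paper = 9.5.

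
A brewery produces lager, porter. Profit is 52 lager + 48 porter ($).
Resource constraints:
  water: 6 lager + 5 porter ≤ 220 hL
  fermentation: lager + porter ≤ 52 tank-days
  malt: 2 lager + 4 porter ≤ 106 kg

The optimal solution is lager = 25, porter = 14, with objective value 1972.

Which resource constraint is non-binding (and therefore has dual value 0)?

fermentation

water: 220/220 (binding)
fermentation: 39/52 (slack 13)
malt: 106/106 (binding)
By complementary slackness, a constraint with positive slack has shadow price 0 → fermentation.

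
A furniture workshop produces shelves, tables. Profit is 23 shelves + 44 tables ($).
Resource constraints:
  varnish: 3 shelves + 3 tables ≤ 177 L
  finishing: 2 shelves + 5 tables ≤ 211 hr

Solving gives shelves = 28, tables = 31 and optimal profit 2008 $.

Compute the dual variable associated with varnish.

Both varnish and finishing are binding at x*.
The binding rows give the dual system: 3·y_varnish + 2·y_finishing = 23 and 3·y_varnish + 5·y_finishing = 44.
Solving: y_varnish = 3, y_finishing = 7.
Shadow price of varnish = 3.

3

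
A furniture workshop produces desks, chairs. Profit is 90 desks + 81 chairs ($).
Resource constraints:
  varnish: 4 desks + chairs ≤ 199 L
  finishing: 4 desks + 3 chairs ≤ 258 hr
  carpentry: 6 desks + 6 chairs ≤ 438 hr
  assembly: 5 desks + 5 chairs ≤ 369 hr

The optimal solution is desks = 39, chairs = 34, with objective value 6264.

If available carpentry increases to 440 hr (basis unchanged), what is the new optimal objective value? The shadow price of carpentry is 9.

6282

Δb = 2, so new z* = 6264 + (9)·(2) = 6264 + 18 = 6282.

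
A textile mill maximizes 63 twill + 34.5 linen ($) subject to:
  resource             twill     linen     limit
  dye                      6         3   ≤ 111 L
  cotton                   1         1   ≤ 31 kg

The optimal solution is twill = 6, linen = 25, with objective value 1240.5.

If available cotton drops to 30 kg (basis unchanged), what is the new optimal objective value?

Both dye and cotton are binding at x*.
The binding rows give the dual system: 6·y_dye + 1·y_cotton = 63 and 3·y_dye + 1·y_cotton = 34.5.
This yields shadow prices y_dye = 9.5, y_cotton = 6.
Δz = y_cotton·Δb = 6 × (-1) = -6, so new z* = 1240.5 − 6 = 1234.5.

1234.5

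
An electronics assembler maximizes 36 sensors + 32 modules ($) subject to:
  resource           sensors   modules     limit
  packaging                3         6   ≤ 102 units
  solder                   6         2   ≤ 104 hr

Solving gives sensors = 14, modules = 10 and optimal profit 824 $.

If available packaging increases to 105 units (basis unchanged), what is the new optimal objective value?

At the optimum: packaging uses 102 of 102 (binding); solder uses 104 of 104 (binding).
From A_Bᵀ y = c: 3·y_packaging + 6·y_solder = 36; 6·y_packaging + 2·y_solder = 32.
This yields shadow prices y_packaging = 4, y_solder = 4.
Δz = y_packaging·Δb = 4 × (3) = 12, so new z* = 824 + 12 = 836.

836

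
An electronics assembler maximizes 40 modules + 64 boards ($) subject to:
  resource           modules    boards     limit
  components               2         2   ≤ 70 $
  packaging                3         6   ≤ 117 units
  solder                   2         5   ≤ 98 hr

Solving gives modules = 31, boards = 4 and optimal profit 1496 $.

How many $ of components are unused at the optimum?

components used = 2·31 + 2·4 = 70; slack = 70 − 70 = 0.

0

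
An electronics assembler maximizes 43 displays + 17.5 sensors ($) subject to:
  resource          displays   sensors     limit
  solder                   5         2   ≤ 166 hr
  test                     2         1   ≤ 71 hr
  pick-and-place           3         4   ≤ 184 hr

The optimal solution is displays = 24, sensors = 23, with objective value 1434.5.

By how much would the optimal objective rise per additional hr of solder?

Binding: solder and test. Non-binding: pick-and-place (20 unused).
Since pick-and-place is not tight, its dual is 0.
Dual feasibility on the basic columns requires 5·y_solder + 2·y_test = 43, 2·y_solder + 1·y_test = 17.5.
→ y_solder = 8 and y_test = 1.5.
Shadow price of solder = 8.

8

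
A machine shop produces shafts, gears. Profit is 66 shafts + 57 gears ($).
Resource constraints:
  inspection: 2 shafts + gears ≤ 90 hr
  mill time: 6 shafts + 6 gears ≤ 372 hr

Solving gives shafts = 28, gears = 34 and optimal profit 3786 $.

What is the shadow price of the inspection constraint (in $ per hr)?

Both inspection and mill time are binding at x*.
Dual feasibility on the basic columns requires 2·y_inspection + 6·y_mill time = 66, 1·y_inspection + 6·y_mill time = 57.
This yields shadow prices y_inspection = 9, y_mill time = 8.
Shadow price of inspection = 9.

9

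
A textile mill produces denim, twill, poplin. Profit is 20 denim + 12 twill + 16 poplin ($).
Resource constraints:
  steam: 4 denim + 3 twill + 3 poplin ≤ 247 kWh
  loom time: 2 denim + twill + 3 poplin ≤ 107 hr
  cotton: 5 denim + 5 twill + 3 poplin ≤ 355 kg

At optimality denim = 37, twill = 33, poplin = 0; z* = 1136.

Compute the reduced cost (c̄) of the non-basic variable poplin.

-8

Check each constraint at x*: steam 247/247 (tight); loom time 107/107 (tight); cotton 350/355 (slack 5).
Since cotton is not tight, its dual is 0.
From A_Bᵀ y = c: 4·y_steam + 2·y_loom time = 20; 3·y_steam + 1·y_loom time = 12.
This yields shadow prices y_steam = 2, y_loom time = 6.
Reduced cost of poplin: c₃ − yᵀa₃ = 16 − (2·3 + 6·3) = 16 − 24 = -8.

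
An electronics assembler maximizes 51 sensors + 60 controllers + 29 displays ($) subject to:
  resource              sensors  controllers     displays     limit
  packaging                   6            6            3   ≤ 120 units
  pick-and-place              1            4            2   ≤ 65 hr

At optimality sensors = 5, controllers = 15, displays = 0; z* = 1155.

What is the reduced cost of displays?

-1

At the optimum: packaging uses 120 of 120 (binding); pick-and-place uses 65 of 65 (binding).
The binding rows give the dual system: 6·y_packaging + 1·y_pick-and-place = 51 and 6·y_packaging + 4·y_pick-and-place = 60.
→ y_packaging = 8 and y_pick-and-place = 3.
Reduced cost of displays: c₃ − yᵀa₃ = 29 − (8·3 + 3·2) = 29 − 30 = -1.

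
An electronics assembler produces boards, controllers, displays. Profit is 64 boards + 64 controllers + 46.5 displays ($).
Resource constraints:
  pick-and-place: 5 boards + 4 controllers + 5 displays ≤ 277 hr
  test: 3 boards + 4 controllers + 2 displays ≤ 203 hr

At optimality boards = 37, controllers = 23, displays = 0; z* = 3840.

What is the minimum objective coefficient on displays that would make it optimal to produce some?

56

Check each constraint at x*: pick-and-place 277/277 (tight); test 203/203 (tight).
Dual feasibility on the basic columns requires 5·y_pick-and-place + 3·y_test = 64, 4·y_pick-and-place + 4·y_test = 64.
Solving: y_pick-and-place = 8, y_test = 8.
displays enters the basis when its profit ≥ yᵀa₃ = 8·5 + 8·2 = 56.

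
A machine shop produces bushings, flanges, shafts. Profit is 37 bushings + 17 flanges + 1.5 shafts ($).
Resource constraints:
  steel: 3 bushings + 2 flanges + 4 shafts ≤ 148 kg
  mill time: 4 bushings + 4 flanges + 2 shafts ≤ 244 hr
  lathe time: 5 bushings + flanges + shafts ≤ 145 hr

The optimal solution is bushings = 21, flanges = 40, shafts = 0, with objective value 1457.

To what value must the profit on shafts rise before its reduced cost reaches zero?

Check each constraint at x*: steel 143/148 (slack 5); mill time 244/244 (tight); lathe time 145/145 (tight).
By complementary slackness, y = 0 for the non-binding constraint.
Dual feasibility on the basic columns requires 4·y_mill time + 5·y_lathe time = 37, 4·y_mill time + 1·y_lathe time = 17.
Solving: y_mill time = 3, y_lathe time = 5.
shafts enters the basis when its profit ≥ yᵀa₃ = 3·2 + 5·1 = 11.

11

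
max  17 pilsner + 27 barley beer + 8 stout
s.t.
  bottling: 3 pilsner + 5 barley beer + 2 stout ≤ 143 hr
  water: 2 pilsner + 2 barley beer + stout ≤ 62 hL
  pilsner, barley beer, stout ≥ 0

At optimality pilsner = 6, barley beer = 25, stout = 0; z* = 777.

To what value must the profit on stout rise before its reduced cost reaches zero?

11

At the optimum: bottling uses 143 of 143 (binding); water uses 62 of 62 (binding).
From A_Bᵀ y = c: 3·y_bottling + 2·y_water = 17; 5·y_bottling + 2·y_water = 27.
→ y_bottling = 5 and y_water = 1.
stout enters the basis when its profit ≥ yᵀa₃ = 5·2 + 1·1 = 11.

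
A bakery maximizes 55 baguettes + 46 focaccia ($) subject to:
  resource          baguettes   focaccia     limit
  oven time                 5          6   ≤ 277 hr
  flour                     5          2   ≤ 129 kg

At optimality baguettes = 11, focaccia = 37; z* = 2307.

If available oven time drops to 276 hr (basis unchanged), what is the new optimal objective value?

Check each constraint at x*: oven time 277/277 (tight); flour 129/129 (tight).
From A_Bᵀ y = c: 5·y_oven time + 5·y_flour = 55; 6·y_oven time + 2·y_flour = 46.
Solving: y_oven time = 6, y_flour = 5.
Δz = y_oven time·Δb = 6 × (-1) = -6, so new z* = 2307 − 6 = 2301.

2301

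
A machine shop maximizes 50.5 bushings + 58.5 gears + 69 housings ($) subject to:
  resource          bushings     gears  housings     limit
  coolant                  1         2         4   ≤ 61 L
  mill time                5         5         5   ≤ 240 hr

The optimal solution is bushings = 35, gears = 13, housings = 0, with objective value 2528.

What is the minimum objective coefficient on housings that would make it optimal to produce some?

Check each constraint at x*: coolant 61/61 (tight); mill time 240/240 (tight).
The binding rows give the dual system: 1·y_coolant + 5·y_mill time = 50.5 and 2·y_coolant + 5·y_mill time = 58.5.
→ y_coolant = 8 and y_mill time = 8.5.
housings enters the basis when its profit ≥ yᵀa₃ = 8·4 + 8.5·5 = 74.5.

74.5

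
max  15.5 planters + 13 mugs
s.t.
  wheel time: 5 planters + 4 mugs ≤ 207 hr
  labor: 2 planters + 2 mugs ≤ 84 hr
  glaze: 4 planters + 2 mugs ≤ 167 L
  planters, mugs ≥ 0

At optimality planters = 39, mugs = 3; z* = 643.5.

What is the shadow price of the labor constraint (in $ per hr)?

1.5

Binding: wheel time and labor. Non-binding: glaze (5 unused).
Since glaze is not tight, its dual is 0.
The binding rows give the dual system: 5·y_wheel time + 2·y_labor = 15.5 and 4·y_wheel time + 2·y_labor = 13.
This yields shadow prices y_wheel time = 2.5, y_labor = 1.5.
Shadow price of labor = 1.5.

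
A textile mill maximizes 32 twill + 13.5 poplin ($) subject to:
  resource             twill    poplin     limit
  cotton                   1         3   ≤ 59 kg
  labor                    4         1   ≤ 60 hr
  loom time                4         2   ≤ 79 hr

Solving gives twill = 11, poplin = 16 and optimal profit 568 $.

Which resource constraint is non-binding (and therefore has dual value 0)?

cotton: 59/59 (binding)
labor: 60/60 (binding)
loom time: 76/79 (slack 3)
By complementary slackness, a constraint with positive slack has shadow price 0 → loom time.

loom time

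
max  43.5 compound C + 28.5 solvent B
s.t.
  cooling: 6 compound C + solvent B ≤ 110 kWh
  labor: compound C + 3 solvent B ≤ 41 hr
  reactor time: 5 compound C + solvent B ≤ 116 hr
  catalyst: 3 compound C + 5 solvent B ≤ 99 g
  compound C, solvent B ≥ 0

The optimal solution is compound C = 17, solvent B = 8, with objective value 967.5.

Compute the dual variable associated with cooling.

6

Check each constraint at x*: cooling 110/110 (tight); labor 41/41 (tight); reactor time 93/116 (slack 23); catalyst 91/99 (slack 8).
Slack constraints have shadow price 0 (complementary slackness).
Dual feasibility on the basic columns requires 6·y_cooling + 1·y_labor = 43.5, 1·y_cooling + 3·y_labor = 28.5.
Solving: y_cooling = 6, y_labor = 7.5.
Shadow price of cooling = 6.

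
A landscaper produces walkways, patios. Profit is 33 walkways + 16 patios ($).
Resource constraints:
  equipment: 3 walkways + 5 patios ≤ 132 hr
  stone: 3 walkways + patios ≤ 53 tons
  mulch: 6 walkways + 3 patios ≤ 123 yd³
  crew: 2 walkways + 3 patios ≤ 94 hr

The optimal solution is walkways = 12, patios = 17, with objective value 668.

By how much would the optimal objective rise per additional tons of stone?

At the optimum: equipment uses 121 of 132 (slack = 11); stone uses 53 of 53 (binding); mulch uses 123 of 123 (binding); crew uses 75 of 94 (slack = 19).
By complementary slackness, y = 0 for the non-binding constraints.
The binding rows give the dual system: 3·y_stone + 6·y_mulch = 33 and 1·y_stone + 3·y_mulch = 16.
This yields shadow prices y_stone = 1, y_mulch = 5.
Shadow price of stone = 1.

1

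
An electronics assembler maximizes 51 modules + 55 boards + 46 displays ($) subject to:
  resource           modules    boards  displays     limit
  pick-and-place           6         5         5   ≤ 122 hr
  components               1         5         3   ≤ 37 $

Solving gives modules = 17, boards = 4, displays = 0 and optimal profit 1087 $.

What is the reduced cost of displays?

-3

Both pick-and-place and components are binding at x*.
Dual feasibility on the basic columns requires 6·y_pick-and-place + 1·y_components = 51, 5·y_pick-and-place + 5·y_components = 55.
This yields shadow prices y_pick-and-place = 8, y_components = 3.
Reduced cost of displays: c₃ − yᵀa₃ = 46 − (8·5 + 3·3) = 46 − 49 = -3.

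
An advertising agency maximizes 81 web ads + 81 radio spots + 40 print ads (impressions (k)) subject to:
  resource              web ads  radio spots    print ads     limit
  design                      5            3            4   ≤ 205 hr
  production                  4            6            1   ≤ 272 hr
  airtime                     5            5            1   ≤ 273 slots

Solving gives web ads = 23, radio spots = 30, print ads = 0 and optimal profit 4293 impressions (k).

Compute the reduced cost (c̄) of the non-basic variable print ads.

-5

At the optimum: design uses 205 of 205 (binding); production uses 272 of 272 (binding); airtime uses 265 of 273 (slack = 8).
By complementary slackness, y = 0 for the non-binding constraint.
From A_Bᵀ y = c: 5·y_design + 4·y_production = 81; 3·y_design + 6·y_production = 81.
Solving: y_design = 9, y_production = 9.
Reduced cost of print ads: c₃ − yᵀa₃ = 40 − (9·4 + 9·1) = 40 − 45 = -5.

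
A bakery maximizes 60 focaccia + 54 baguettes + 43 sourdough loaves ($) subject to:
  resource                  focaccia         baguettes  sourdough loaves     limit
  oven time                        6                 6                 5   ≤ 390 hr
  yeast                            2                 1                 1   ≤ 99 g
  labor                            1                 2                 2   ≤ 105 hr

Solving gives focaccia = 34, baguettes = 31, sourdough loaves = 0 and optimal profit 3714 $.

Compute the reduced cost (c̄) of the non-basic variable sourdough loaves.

-3

At the optimum: oven time uses 390 of 390 (binding); yeast uses 99 of 99 (binding); labor uses 96 of 105 (slack = 9).
Since labor is not tight, its dual is 0.
From A_Bᵀ y = c: 6·y_oven time + 2·y_yeast = 60; 6·y_oven time + 1·y_yeast = 54.
→ y_oven time = 8 and y_yeast = 6.
Reduced cost of sourdough loaves: c₃ − yᵀa₃ = 43 − (8·5 + 6·1) = 43 − 46 = -3.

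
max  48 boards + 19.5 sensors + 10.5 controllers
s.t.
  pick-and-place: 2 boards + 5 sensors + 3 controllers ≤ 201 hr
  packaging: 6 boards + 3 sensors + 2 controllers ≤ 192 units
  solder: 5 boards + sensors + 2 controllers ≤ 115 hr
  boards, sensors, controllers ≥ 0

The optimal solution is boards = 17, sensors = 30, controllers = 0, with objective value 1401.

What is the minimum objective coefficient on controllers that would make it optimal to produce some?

17

Check each constraint at x*: pick-and-place 184/201 (slack 17); packaging 192/192 (tight); solder 115/115 (tight).
By complementary slackness, y = 0 for the non-binding constraint.
From A_Bᵀ y = c: 6·y_packaging + 5·y_solder = 48; 3·y_packaging + 1·y_solder = 19.5.
This yields shadow prices y_packaging = 5.5, y_solder = 3.
controllers enters the basis when its profit ≥ yᵀa₃ = 5.5·2 + 3·2 = 17.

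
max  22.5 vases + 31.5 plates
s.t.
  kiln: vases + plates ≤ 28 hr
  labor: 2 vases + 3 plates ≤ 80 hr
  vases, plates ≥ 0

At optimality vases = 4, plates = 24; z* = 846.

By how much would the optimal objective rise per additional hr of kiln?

At the optimum: kiln uses 28 of 28 (binding); labor uses 80 of 80 (binding).
Dual feasibility on the basic columns requires 1·y_kiln + 2·y_labor = 22.5, 1·y_kiln + 3·y_labor = 31.5.
This yields shadow prices y_kiln = 4.5, y_labor = 9.
Shadow price of kiln = 4.5.

4.5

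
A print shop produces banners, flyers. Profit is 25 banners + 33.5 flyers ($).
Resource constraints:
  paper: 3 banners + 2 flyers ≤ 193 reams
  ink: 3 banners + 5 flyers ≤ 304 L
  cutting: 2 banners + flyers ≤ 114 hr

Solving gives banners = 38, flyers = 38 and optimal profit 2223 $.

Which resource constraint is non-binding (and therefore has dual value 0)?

paper: 190/193 (slack 3)
ink: 304/304 (binding)
cutting: 114/114 (binding)
By complementary slackness, a constraint with positive slack has shadow price 0 → paper.

paper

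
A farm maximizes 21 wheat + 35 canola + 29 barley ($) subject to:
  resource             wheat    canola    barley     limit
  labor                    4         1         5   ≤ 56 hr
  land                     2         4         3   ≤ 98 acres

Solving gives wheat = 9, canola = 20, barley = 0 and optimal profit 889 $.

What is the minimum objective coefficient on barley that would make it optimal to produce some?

30.5

Check each constraint at x*: labor 56/56 (tight); land 98/98 (tight).
The binding rows give the dual system: 4·y_labor + 2·y_land = 21 and 1·y_labor + 4·y_land = 35.
This yields shadow prices y_labor = 1, y_land = 8.5.
barley enters the basis when its profit ≥ yᵀa₃ = 1·5 + 8.5·3 = 30.5.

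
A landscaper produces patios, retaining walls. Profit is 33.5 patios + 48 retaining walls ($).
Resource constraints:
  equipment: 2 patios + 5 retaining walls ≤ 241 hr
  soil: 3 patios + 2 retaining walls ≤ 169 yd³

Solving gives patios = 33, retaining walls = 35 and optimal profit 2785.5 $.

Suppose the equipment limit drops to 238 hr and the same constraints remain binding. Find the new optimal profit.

Both equipment and soil are binding at x*.
Dual feasibility on the basic columns requires 2·y_equipment + 3·y_soil = 33.5, 5·y_equipment + 2·y_soil = 48.
Solving: y_equipment = 7, y_soil = 6.5.
Δz = y_equipment·Δb = 7 × (-3) = -21, so new z* = 2785.5 − 21 = 2764.5.

2764.5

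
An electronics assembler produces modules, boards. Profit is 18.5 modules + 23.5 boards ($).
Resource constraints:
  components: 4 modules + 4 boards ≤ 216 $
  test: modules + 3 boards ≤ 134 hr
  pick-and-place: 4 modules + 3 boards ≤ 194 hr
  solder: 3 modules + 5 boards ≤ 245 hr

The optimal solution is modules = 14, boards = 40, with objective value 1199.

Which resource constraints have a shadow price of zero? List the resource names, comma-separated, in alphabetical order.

pick-and-place, solder

components: 216/216 (binding)
test: 134/134 (binding)
pick-and-place: 176/194 (slack 18)
solder: 242/245 (slack 3)
By complementary slackness, a constraint with positive slack has shadow price 0 → pick-and-place, solder.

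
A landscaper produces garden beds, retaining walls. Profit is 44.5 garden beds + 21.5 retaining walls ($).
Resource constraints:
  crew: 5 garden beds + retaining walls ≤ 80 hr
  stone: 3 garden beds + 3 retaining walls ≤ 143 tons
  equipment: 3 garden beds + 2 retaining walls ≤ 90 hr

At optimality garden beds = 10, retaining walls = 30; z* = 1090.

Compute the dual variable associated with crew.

3.5

Check each constraint at x*: crew 80/80 (tight); stone 120/143 (slack 23); equipment 90/90 (tight).
Slack constraints have shadow price 0 (complementary slackness).
Dual feasibility on the basic columns requires 5·y_crew + 3·y_equipment = 44.5, 1·y_crew + 2·y_equipment = 21.5.
This yields shadow prices y_crew = 3.5, y_equipment = 9.
Shadow price of crew = 3.5.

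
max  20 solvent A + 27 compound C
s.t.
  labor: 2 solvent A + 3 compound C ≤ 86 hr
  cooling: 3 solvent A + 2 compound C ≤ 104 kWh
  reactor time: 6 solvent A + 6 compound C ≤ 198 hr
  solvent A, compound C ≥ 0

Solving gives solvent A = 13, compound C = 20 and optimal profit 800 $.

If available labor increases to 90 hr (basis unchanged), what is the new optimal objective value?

828

Binding: labor and reactor time. Non-binding: cooling (25 unused).
By complementary slackness, y = 0 for the non-binding constraint.
The binding rows give the dual system: 2·y_labor + 6·y_reactor time = 20 and 3·y_labor + 6·y_reactor time = 27.
This yields shadow prices y_labor = 7, y_reactor time = 1.
Δz = y_labor·Δb = 7 × (4) = 28, so new z* = 800 + 28 = 828.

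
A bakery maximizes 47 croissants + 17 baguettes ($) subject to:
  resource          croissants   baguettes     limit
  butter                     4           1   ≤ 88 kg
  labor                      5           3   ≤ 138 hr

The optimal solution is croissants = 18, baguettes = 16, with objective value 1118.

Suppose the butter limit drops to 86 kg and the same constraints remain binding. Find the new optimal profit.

Both butter and labor are binding at x*.
Dual feasibility on the basic columns requires 4·y_butter + 5·y_labor = 47, 1·y_butter + 3·y_labor = 17.
→ y_butter = 8 and y_labor = 3.
Δz = y_butter·Δb = 8 × (-2) = -16, so new z* = 1118 − 16 = 1102.

1102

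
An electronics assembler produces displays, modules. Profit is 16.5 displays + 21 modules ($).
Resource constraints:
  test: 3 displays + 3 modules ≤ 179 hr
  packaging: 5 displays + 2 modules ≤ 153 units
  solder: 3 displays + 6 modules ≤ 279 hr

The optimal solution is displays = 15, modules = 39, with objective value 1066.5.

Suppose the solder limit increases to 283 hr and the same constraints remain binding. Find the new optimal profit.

1078.5

Check each constraint at x*: test 162/179 (slack 17); packaging 153/153 (tight); solder 279/279 (tight).
By complementary slackness, y = 0 for the non-binding constraint.
From A_Bᵀ y = c: 5·y_packaging + 3·y_solder = 16.5; 2·y_packaging + 6·y_solder = 21.
This yields shadow prices y_packaging = 1.5, y_solder = 3.
Δz = y_solder·Δb = 3 × (4) = 12, so new z* = 1066.5 + 12 = 1078.5.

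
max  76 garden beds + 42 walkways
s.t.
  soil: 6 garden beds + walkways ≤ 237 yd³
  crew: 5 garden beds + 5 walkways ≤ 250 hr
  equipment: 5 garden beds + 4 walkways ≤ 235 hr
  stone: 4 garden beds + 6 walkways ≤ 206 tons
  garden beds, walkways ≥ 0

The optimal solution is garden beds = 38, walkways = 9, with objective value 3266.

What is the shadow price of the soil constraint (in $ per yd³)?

9

Binding: soil and stone. Non-binding: crew (15 unused), equipment (9 unused).
Slack constraints have shadow price 0 (complementary slackness).
The binding rows give the dual system: 6·y_soil + 4·y_stone = 76 and 1·y_soil + 6·y_stone = 42.
This yields shadow prices y_soil = 9, y_stone = 5.5.
Shadow price of soil = 9.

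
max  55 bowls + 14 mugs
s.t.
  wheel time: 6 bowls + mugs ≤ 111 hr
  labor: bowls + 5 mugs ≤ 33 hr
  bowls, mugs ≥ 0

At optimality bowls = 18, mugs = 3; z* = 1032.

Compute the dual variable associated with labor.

At the optimum: wheel time uses 111 of 111 (binding); labor uses 33 of 33 (binding).
The binding rows give the dual system: 6·y_wheel time + 1·y_labor = 55 and 1·y_wheel time + 5·y_labor = 14.
Solving: y_wheel time = 9, y_labor = 1.
Shadow price of labor = 1.

1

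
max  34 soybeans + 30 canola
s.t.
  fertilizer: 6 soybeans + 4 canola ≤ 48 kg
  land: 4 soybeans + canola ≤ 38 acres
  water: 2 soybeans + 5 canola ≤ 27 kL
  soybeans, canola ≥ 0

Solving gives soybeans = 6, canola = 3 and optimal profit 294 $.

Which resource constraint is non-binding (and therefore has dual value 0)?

fertilizer: 48/48 (binding)
land: 27/38 (slack 11)
water: 27/27 (binding)
By complementary slackness, a constraint with positive slack has shadow price 0 → land.

land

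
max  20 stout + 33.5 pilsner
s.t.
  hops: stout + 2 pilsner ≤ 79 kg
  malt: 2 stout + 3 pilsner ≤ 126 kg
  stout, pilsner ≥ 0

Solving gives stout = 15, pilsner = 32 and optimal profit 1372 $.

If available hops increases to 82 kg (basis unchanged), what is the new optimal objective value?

1393

Both hops and malt are binding at x*.
The binding rows give the dual system: 1·y_hops + 2·y_malt = 20 and 2·y_hops + 3·y_malt = 33.5.
Solving: y_hops = 7, y_malt = 6.5.
Δz = y_hops·Δb = 7 × (3) = 21, so new z* = 1372 + 21 = 1393.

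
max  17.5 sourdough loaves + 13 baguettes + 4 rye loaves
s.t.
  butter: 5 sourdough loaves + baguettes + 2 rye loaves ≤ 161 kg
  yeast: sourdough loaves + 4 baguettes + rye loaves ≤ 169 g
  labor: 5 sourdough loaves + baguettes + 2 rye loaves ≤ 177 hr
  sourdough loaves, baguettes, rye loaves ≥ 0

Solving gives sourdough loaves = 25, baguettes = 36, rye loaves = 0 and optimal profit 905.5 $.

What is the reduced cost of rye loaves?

-4.5

At the optimum: butter uses 161 of 161 (binding); yeast uses 169 of 169 (binding); labor uses 161 of 177 (slack = 16).
By complementary slackness, y = 0 for the non-binding constraint.
From A_Bᵀ y = c: 5·y_butter + 1·y_yeast = 17.5; 1·y_butter + 4·y_yeast = 13.
→ y_butter = 3 and y_yeast = 2.5.
Reduced cost of rye loaves: c₃ − yᵀa₃ = 4 − (3·2 + 2.5·1) = 4 − 8.5 = -4.5.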